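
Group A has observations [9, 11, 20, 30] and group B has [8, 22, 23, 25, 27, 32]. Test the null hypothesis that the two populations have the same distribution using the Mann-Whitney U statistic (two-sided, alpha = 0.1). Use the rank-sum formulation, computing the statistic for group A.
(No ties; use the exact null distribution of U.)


Step 1: Combine and sort all 10 observations; assign midranks.
sorted (value, group): (8,Y), (9,X), (11,X), (20,X), (22,Y), (23,Y), (25,Y), (27,Y), (30,X), (32,Y)
ranks: 8->1, 9->2, 11->3, 20->4, 22->5, 23->6, 25->7, 27->8, 30->9, 32->10
Step 2: Rank sum for X: R1 = 2 + 3 + 4 + 9 = 18.
Step 3: U_X = R1 - n1(n1+1)/2 = 18 - 4*5/2 = 18 - 10 = 8.
       U_Y = n1*n2 - U_X = 24 - 8 = 16.
Step 4: No ties, so the exact null distribution of U (based on enumerating the C(10,4) = 210 equally likely rank assignments) gives the two-sided p-value.
Step 5: p-value = 0.476190; compare to alpha = 0.1. fail to reject H0.

U_X = 8, p = 0.476190, fail to reject H0 at alpha = 0.1.


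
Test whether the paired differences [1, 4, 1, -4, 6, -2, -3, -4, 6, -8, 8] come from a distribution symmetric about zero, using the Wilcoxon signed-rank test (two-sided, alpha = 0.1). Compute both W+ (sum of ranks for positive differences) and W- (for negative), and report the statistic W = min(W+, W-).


Step 1: Drop any zero differences (none here) and take |d_i|.
|d| = [1, 4, 1, 4, 6, 2, 3, 4, 6, 8, 8]
Step 2: Midrank |d_i| (ties get averaged ranks).
ranks: |1|->1.5, |4|->6, |1|->1.5, |4|->6, |6|->8.5, |2|->3, |3|->4, |4|->6, |6|->8.5, |8|->10.5, |8|->10.5
Step 3: Attach original signs; sum ranks with positive sign and with negative sign.
W+ = 1.5 + 6 + 1.5 + 8.5 + 8.5 + 10.5 = 36.5
W- = 6 + 3 + 4 + 6 + 10.5 = 29.5
(Check: W+ + W- = 66 should equal n(n+1)/2 = 66.)
Step 4: Test statistic W = min(W+, W-) = 29.5.
Step 5: Ties in |d|, so use the tie-corrected normal approximation.
        E[W] = n(n+1)/4 = 11*12/4 = 33.
        Tie groups: |d|=1 (t=2), |d|=4 (t=3), |d|=6 (t=2), |d|=8 (t=2); sum(t^3 - t) = 42.
        Var[W] = n(n+1)(2n+1)/24 - sum(t^3-t)/48 = 3036/24 - 42/48 = 125.625.
        z = (W - E[W]) / sqrt(Var[W]) = (29.5 - 33) / 11.2083 = -0.3123.
        Two-sided p = 2*Phi(z) = 0.754835.
Step 6: alpha = 0.1. fail to reject H0.

W+ = 36.5, W- = 29.5, W = min = 29.5, p = 0.754835, fail to reject H0.


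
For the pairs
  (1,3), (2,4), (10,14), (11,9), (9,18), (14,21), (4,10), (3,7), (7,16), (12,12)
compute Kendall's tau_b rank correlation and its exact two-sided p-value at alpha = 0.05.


Step 1: Enumerate the 45 unordered pairs (i,j) with i<j and classify each by sign(x_j-x_i) * sign(y_j-y_i).
  (1,2):dx=+1,dy=+1->C; (1,3):dx=+9,dy=+11->C; (1,4):dx=+10,dy=+6->C; (1,5):dx=+8,dy=+15->C
  (1,6):dx=+13,dy=+18->C; (1,7):dx=+3,dy=+7->C; (1,8):dx=+2,dy=+4->C; (1,9):dx=+6,dy=+13->C
  (1,10):dx=+11,dy=+9->C; (2,3):dx=+8,dy=+10->C; (2,4):dx=+9,dy=+5->C; (2,5):dx=+7,dy=+14->C
  (2,6):dx=+12,dy=+17->C; (2,7):dx=+2,dy=+6->C; (2,8):dx=+1,dy=+3->C; (2,9):dx=+5,dy=+12->C
  (2,10):dx=+10,dy=+8->C; (3,4):dx=+1,dy=-5->D; (3,5):dx=-1,dy=+4->D; (3,6):dx=+4,dy=+7->C
  (3,7):dx=-6,dy=-4->C; (3,8):dx=-7,dy=-7->C; (3,9):dx=-3,dy=+2->D; (3,10):dx=+2,dy=-2->D
  (4,5):dx=-2,dy=+9->D; (4,6):dx=+3,dy=+12->C; (4,7):dx=-7,dy=+1->D; (4,8):dx=-8,dy=-2->C
  (4,9):dx=-4,dy=+7->D; (4,10):dx=+1,dy=+3->C; (5,6):dx=+5,dy=+3->C; (5,7):dx=-5,dy=-8->C
  (5,8):dx=-6,dy=-11->C; (5,9):dx=-2,dy=-2->C; (5,10):dx=+3,dy=-6->D; (6,7):dx=-10,dy=-11->C
  (6,8):dx=-11,dy=-14->C; (6,9):dx=-7,dy=-5->C; (6,10):dx=-2,dy=-9->C; (7,8):dx=-1,dy=-3->C
  (7,9):dx=+3,dy=+6->C; (7,10):dx=+8,dy=+2->C; (8,9):dx=+4,dy=+9->C; (8,10):dx=+9,dy=+5->C
  (9,10):dx=+5,dy=-4->D
Step 2: C = 36, D = 9, total pairs = 45.
Step 3: tau = (C - D)/(n(n-1)/2) = (36 - 9)/45 = 0.600000.
Step 4: Exact two-sided p-value (enumerate n! = 3628800 permutations of y under H0): p = 0.016666.
Step 5: alpha = 0.05. reject H0.

tau_b = 0.6000 (C=36, D=9), p = 0.016666, reject H0.


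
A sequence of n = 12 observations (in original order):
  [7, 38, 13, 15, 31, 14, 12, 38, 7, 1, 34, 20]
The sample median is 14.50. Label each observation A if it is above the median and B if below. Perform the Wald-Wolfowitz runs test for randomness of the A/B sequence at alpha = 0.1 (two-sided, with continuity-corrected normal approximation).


Step 1: Compute median = 14.50; label A = above, B = below.
Labels in order: BABAABBABBAA  (n_A = 6, n_B = 6)
Step 2: Count runs R = 8.
Step 3: Under H0 (random ordering), E[R] = 2*n_A*n_B/(n_A+n_B) + 1 = 2*6*6/12 + 1 = 7.0000.
        Var[R] = 2*n_A*n_B*(2*n_A*n_B - n_A - n_B) / ((n_A+n_B)^2 * (n_A+n_B-1)) = 4320/1584 = 2.7273.
        SD[R] = 1.6514.
Step 4: Continuity-corrected z = (R - 0.5 - E[R]) / SD[R] = (8 - 0.5 - 7.0000) / 1.6514 = 0.3028.
Step 5: Two-sided p-value via normal approximation = 2*(1 - Phi(|z|)) = 0.762069.
Step 6: alpha = 0.1. fail to reject H0.

R = 8, z = 0.3028, p = 0.762069, fail to reject H0.


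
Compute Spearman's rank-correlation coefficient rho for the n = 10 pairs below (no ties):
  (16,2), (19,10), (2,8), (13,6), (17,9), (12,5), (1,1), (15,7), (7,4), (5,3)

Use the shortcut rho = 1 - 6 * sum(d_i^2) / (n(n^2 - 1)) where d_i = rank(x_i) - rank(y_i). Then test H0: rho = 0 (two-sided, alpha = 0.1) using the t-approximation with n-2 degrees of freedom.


Step 1: Rank x and y separately (midranks; no ties here).
rank(x): 16->8, 19->10, 2->2, 13->6, 17->9, 12->5, 1->1, 15->7, 7->4, 5->3
rank(y): 2->2, 10->10, 8->8, 6->6, 9->9, 5->5, 1->1, 7->7, 4->4, 3->3
Step 2: d_i = R_x(i) - R_y(i); compute d_i^2.
  (8-2)^2=36, (10-10)^2=0, (2-8)^2=36, (6-6)^2=0, (9-9)^2=0, (5-5)^2=0, (1-1)^2=0, (7-7)^2=0, (4-4)^2=0, (3-3)^2=0
sum(d^2) = 72.
Step 3: rho = 1 - 6*72 / (10*(10^2 - 1)) = 1 - 432/990 = 0.563636.
Step 4: Under H0, t = rho * sqrt((n-2)/(1-rho^2)) = 1.9300 ~ t(8).
Step 5: Two-sided p-value from the t-distribution with 8 df = 0.089724.
Step 6: alpha = 0.1. reject H0.

rho = 0.5636, p = 0.089724, reject H0 at alpha = 0.1.


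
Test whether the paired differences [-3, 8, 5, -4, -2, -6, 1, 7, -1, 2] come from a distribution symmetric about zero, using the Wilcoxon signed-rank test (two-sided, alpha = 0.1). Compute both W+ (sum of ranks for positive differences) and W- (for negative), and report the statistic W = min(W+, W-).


Step 1: Drop any zero differences (none here) and take |d_i|.
|d| = [3, 8, 5, 4, 2, 6, 1, 7, 1, 2]
Step 2: Midrank |d_i| (ties get averaged ranks).
ranks: |3|->5, |8|->10, |5|->7, |4|->6, |2|->3.5, |6|->8, |1|->1.5, |7|->9, |1|->1.5, |2|->3.5
Step 3: Attach original signs; sum ranks with positive sign and with negative sign.
W+ = 10 + 7 + 1.5 + 9 + 3.5 = 31
W- = 5 + 6 + 3.5 + 8 + 1.5 = 24
(Check: W+ + W- = 55 should equal n(n+1)/2 = 55.)
Step 4: Test statistic W = min(W+, W-) = 24.
Step 5: Ties in |d|, so use the tie-corrected normal approximation.
        E[W] = n(n+1)/4 = 10*11/4 = 27.5.
        Tie groups: |d|=1 (t=2), |d|=2 (t=2); sum(t^3 - t) = 12.
        Var[W] = n(n+1)(2n+1)/24 - sum(t^3-t)/48 = 2310/24 - 12/48 = 96.
        z = (W - E[W]) / sqrt(Var[W]) = (24 - 27.5) / 9.7980 = -0.3572.
        Two-sided p = 2*Phi(z) = 0.720929.
Step 6: alpha = 0.1. fail to reject H0.

W+ = 31, W- = 24, W = min = 24, p = 0.720929, fail to reject H0.


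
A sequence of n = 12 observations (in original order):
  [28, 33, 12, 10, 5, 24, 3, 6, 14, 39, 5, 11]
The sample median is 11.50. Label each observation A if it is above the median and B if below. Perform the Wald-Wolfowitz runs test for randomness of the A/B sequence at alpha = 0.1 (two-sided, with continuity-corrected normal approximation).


Step 1: Compute median = 11.50; label A = above, B = below.
Labels in order: AAABBABBAABB  (n_A = 6, n_B = 6)
Step 2: Count runs R = 6.
Step 3: Under H0 (random ordering), E[R] = 2*n_A*n_B/(n_A+n_B) + 1 = 2*6*6/12 + 1 = 7.0000.
        Var[R] = 2*n_A*n_B*(2*n_A*n_B - n_A - n_B) / ((n_A+n_B)^2 * (n_A+n_B-1)) = 4320/1584 = 2.7273.
        SD[R] = 1.6514.
Step 4: Continuity-corrected z = (R + 0.5 - E[R]) / SD[R] = (6 + 0.5 - 7.0000) / 1.6514 = -0.3028.
Step 5: Two-sided p-value via normal approximation = 2*(1 - Phi(|z|)) = 0.762069.
Step 6: alpha = 0.1. fail to reject H0.

R = 6, z = -0.3028, p = 0.762069, fail to reject H0.


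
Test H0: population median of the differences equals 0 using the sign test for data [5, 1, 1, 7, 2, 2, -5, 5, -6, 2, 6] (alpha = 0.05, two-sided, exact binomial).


Step 1: Discard zero differences. Original n = 11; n_eff = number of nonzero differences = 11.
Nonzero differences (with sign): +5, +1, +1, +7, +2, +2, -5, +5, -6, +2, +6
Step 2: Count signs: positive = 9, negative = 2.
Step 3: Under H0: P(positive) = 0.5, so the number of positives S ~ Bin(11, 0.5).
Step 4: Two-sided exact p-value = sum of Bin(11,0.5) probabilities at or below the observed probability = 0.065430.
Step 5: alpha = 0.05. fail to reject H0.

n_eff = 11, pos = 9, neg = 2, p = 0.065430, fail to reject H0.


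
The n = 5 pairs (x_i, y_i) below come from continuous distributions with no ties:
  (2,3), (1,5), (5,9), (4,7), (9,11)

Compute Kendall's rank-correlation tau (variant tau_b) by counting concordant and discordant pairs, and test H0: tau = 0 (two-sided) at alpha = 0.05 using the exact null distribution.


Step 1: Enumerate the 10 unordered pairs (i,j) with i<j and classify each by sign(x_j-x_i) * sign(y_j-y_i).
  (1,2):dx=-1,dy=+2->D; (1,3):dx=+3,dy=+6->C; (1,4):dx=+2,dy=+4->C; (1,5):dx=+7,dy=+8->C
  (2,3):dx=+4,dy=+4->C; (2,4):dx=+3,dy=+2->C; (2,5):dx=+8,dy=+6->C; (3,4):dx=-1,dy=-2->C
  (3,5):dx=+4,dy=+2->C; (4,5):dx=+5,dy=+4->C
Step 2: C = 9, D = 1, total pairs = 10.
Step 3: tau = (C - D)/(n(n-1)/2) = (9 - 1)/10 = 0.800000.
Step 4: Exact two-sided p-value (enumerate n! = 120 permutations of y under H0): p = 0.083333.
Step 5: alpha = 0.05. fail to reject H0.

tau_b = 0.8000 (C=9, D=1), p = 0.083333, fail to reject H0.


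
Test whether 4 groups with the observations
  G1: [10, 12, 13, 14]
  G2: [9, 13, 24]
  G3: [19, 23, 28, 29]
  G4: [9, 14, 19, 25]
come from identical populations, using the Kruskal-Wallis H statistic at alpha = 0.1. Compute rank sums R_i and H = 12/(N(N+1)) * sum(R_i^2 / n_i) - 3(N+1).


Step 1: Combine all N = 15 observations and assign midranks.
sorted (value, group, rank): (9,G2,1.5), (9,G4,1.5), (10,G1,3), (12,G1,4), (13,G1,5.5), (13,G2,5.5), (14,G1,7.5), (14,G4,7.5), (19,G3,9.5), (19,G4,9.5), (23,G3,11), (24,G2,12), (25,G4,13), (28,G3,14), (29,G3,15)
Step 2: Sum ranks within each group.
R_1 = 20 (n_1 = 4)
R_2 = 19 (n_2 = 3)
R_3 = 49.5 (n_3 = 4)
R_4 = 31.5 (n_4 = 4)
Step 3: H = 12/(N(N+1)) * sum(R_i^2/n_i) - 3(N+1)
     = 12/(15*16) * (20^2/4 + 19^2/3 + 49.5^2/4 + 31.5^2/4) - 3*16
     = 0.050000 * 1080.96 - 48
     = 6.047917.
Step 4: Ties present; correction factor C = 1 - 24/(15^3 - 15) = 0.992857. Corrected H = 6.047917 / 0.992857 = 6.091427.
Step 5: Under H0, H ~ chi^2(3); p-value = 0.107246.
Step 6: alpha = 0.1. fail to reject H0.

H = 6.0914, df = 3, p = 0.107246, fail to reject H0.


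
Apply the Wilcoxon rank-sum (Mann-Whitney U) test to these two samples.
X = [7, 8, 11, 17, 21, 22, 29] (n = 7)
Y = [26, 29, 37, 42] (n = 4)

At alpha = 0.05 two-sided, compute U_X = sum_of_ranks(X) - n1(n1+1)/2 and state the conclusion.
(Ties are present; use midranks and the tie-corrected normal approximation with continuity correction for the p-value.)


Step 1: Combine and sort all 11 observations; assign midranks.
sorted (value, group): (7,X), (8,X), (11,X), (17,X), (21,X), (22,X), (26,Y), (29,X), (29,Y), (37,Y), (42,Y)
ranks: 7->1, 8->2, 11->3, 17->4, 21->5, 22->6, 26->7, 29->8.5, 29->8.5, 37->10, 42->11
Step 2: Rank sum for X: R1 = 1 + 2 + 3 + 4 + 5 + 6 + 8.5 = 29.5.
Step 3: U_X = R1 - n1(n1+1)/2 = 29.5 - 7*8/2 = 29.5 - 28 = 1.5.
       U_Y = n1*n2 - U_X = 28 - 1.5 = 26.5.
Step 4: Ties are present, so use the tie-corrected normal approximation (with continuity correction) for the p-value.
Step 5: p-value = 0.023029; compare to alpha = 0.05. reject H0.

U_X = 1.5, p = 0.023029, reject H0 at alpha = 0.05.


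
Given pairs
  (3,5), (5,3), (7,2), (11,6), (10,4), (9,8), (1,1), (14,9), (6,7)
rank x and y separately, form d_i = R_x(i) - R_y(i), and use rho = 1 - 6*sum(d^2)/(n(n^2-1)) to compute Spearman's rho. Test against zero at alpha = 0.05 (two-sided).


Step 1: Rank x and y separately (midranks; no ties here).
rank(x): 3->2, 5->3, 7->5, 11->8, 10->7, 9->6, 1->1, 14->9, 6->4
rank(y): 5->5, 3->3, 2->2, 6->6, 4->4, 8->8, 1->1, 9->9, 7->7
Step 2: d_i = R_x(i) - R_y(i); compute d_i^2.
  (2-5)^2=9, (3-3)^2=0, (5-2)^2=9, (8-6)^2=4, (7-4)^2=9, (6-8)^2=4, (1-1)^2=0, (9-9)^2=0, (4-7)^2=9
sum(d^2) = 44.
Step 3: rho = 1 - 6*44 / (9*(9^2 - 1)) = 1 - 264/720 = 0.633333.
Step 4: Under H0, t = rho * sqrt((n-2)/(1-rho^2)) = 2.1653 ~ t(7).
Step 5: Two-sided p-value from the t-distribution with 7 df = 0.067086.
Step 6: alpha = 0.05. fail to reject H0.

rho = 0.6333, p = 0.067086, fail to reject H0 at alpha = 0.05.


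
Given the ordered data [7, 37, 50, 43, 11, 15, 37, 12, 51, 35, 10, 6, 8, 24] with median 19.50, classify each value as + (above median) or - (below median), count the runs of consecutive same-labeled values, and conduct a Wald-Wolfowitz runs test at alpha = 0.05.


Step 1: Compute median = 19.50; label A = above, B = below.
Labels in order: BAAABBABAABBBA  (n_A = 7, n_B = 7)
Step 2: Count runs R = 8.
Step 3: Under H0 (random ordering), E[R] = 2*n_A*n_B/(n_A+n_B) + 1 = 2*7*7/14 + 1 = 8.0000.
        Var[R] = 2*n_A*n_B*(2*n_A*n_B - n_A - n_B) / ((n_A+n_B)^2 * (n_A+n_B-1)) = 8232/2548 = 3.2308.
        SD[R] = 1.7974.
Step 4: R = E[R], so z = 0 with no continuity correction.
Step 5: Two-sided p-value via normal approximation = 2*(1 - Phi(|z|)) = 1.000000.
Step 6: alpha = 0.05. fail to reject H0.

R = 8, z = 0.0000, p = 1.000000, fail to reject H0.


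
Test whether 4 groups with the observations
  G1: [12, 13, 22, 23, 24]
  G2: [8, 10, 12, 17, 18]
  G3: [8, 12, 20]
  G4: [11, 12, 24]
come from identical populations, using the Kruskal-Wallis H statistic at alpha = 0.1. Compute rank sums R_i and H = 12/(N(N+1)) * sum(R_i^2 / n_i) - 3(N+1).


Step 1: Combine all N = 16 observations and assign midranks.
sorted (value, group, rank): (8,G2,1.5), (8,G3,1.5), (10,G2,3), (11,G4,4), (12,G1,6.5), (12,G2,6.5), (12,G3,6.5), (12,G4,6.5), (13,G1,9), (17,G2,10), (18,G2,11), (20,G3,12), (22,G1,13), (23,G1,14), (24,G1,15.5), (24,G4,15.5)
Step 2: Sum ranks within each group.
R_1 = 58 (n_1 = 5)
R_2 = 32 (n_2 = 5)
R_3 = 20 (n_3 = 3)
R_4 = 26 (n_4 = 3)
Step 3: H = 12/(N(N+1)) * sum(R_i^2/n_i) - 3(N+1)
     = 12/(16*17) * (58^2/5 + 32^2/5 + 20^2/3 + 26^2/3) - 3*17
     = 0.044118 * 1236.27 - 51
     = 3.541176.
Step 4: Ties present; correction factor C = 1 - 72/(16^3 - 16) = 0.982353. Corrected H = 3.541176 / 0.982353 = 3.604790.
Step 5: Under H0, H ~ chi^2(3); p-value = 0.307423.
Step 6: alpha = 0.1. fail to reject H0.

H = 3.6048, df = 3, p = 0.307423, fail to reject H0.


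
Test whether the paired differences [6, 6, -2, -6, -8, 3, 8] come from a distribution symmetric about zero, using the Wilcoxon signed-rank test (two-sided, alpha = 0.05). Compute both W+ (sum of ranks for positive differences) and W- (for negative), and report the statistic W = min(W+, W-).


Step 1: Drop any zero differences (none here) and take |d_i|.
|d| = [6, 6, 2, 6, 8, 3, 8]
Step 2: Midrank |d_i| (ties get averaged ranks).
ranks: |6|->4, |6|->4, |2|->1, |6|->4, |8|->6.5, |3|->2, |8|->6.5
Step 3: Attach original signs; sum ranks with positive sign and with negative sign.
W+ = 4 + 4 + 2 + 6.5 = 16.5
W- = 1 + 4 + 6.5 = 11.5
(Check: W+ + W- = 28 should equal n(n+1)/2 = 28.)
Step 4: Test statistic W = min(W+, W-) = 11.5.
Step 5: Ties in |d|, so use the tie-corrected normal approximation.
        E[W] = n(n+1)/4 = 7*8/4 = 14.
        Tie groups: |d|=6 (t=3), |d|=8 (t=2); sum(t^3 - t) = 30.
        Var[W] = n(n+1)(2n+1)/24 - sum(t^3-t)/48 = 840/24 - 30/48 = 34.375.
        z = (W - E[W]) / sqrt(Var[W]) = (11.5 - 14) / 5.8630 = -0.4264.
        Two-sided p = 2*Phi(z) = 0.669815.
Step 6: alpha = 0.05. fail to reject H0.

W+ = 16.5, W- = 11.5, W = min = 11.5, p = 0.669815, fail to reject H0.


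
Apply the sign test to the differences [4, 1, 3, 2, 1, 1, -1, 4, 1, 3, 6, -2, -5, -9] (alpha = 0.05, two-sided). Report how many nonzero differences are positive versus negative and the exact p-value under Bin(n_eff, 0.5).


Step 1: Discard zero differences. Original n = 14; n_eff = number of nonzero differences = 14.
Nonzero differences (with sign): +4, +1, +3, +2, +1, +1, -1, +4, +1, +3, +6, -2, -5, -9
Step 2: Count signs: positive = 10, negative = 4.
Step 3: Under H0: P(positive) = 0.5, so the number of positives S ~ Bin(14, 0.5).
Step 4: Two-sided exact p-value = sum of Bin(14,0.5) probabilities at or below the observed probability = 0.179565.
Step 5: alpha = 0.05. fail to reject H0.

n_eff = 14, pos = 10, neg = 4, p = 0.179565, fail to reject H0.


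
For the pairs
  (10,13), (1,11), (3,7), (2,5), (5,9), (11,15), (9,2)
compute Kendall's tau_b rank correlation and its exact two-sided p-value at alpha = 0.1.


Step 1: Enumerate the 21 unordered pairs (i,j) with i<j and classify each by sign(x_j-x_i) * sign(y_j-y_i).
  (1,2):dx=-9,dy=-2->C; (1,3):dx=-7,dy=-6->C; (1,4):dx=-8,dy=-8->C; (1,5):dx=-5,dy=-4->C
  (1,6):dx=+1,dy=+2->C; (1,7):dx=-1,dy=-11->C; (2,3):dx=+2,dy=-4->D; (2,4):dx=+1,dy=-6->D
  (2,5):dx=+4,dy=-2->D; (2,6):dx=+10,dy=+4->C; (2,7):dx=+8,dy=-9->D; (3,4):dx=-1,dy=-2->C
  (3,5):dx=+2,dy=+2->C; (3,6):dx=+8,dy=+8->C; (3,7):dx=+6,dy=-5->D; (4,5):dx=+3,dy=+4->C
  (4,6):dx=+9,dy=+10->C; (4,7):dx=+7,dy=-3->D; (5,6):dx=+6,dy=+6->C; (5,7):dx=+4,dy=-7->D
  (6,7):dx=-2,dy=-13->C
Step 2: C = 14, D = 7, total pairs = 21.
Step 3: tau = (C - D)/(n(n-1)/2) = (14 - 7)/21 = 0.333333.
Step 4: Exact two-sided p-value (enumerate n! = 5040 permutations of y under H0): p = 0.381349.
Step 5: alpha = 0.1. fail to reject H0.

tau_b = 0.3333 (C=14, D=7), p = 0.381349, fail to reject H0.


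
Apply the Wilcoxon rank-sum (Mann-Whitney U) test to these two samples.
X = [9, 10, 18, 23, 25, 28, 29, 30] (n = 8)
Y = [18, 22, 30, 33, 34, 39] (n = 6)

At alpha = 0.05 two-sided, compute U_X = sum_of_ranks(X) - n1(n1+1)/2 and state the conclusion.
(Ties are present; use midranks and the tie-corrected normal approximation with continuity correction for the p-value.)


Step 1: Combine and sort all 14 observations; assign midranks.
sorted (value, group): (9,X), (10,X), (18,X), (18,Y), (22,Y), (23,X), (25,X), (28,X), (29,X), (30,X), (30,Y), (33,Y), (34,Y), (39,Y)
ranks: 9->1, 10->2, 18->3.5, 18->3.5, 22->5, 23->6, 25->7, 28->8, 29->9, 30->10.5, 30->10.5, 33->12, 34->13, 39->14
Step 2: Rank sum for X: R1 = 1 + 2 + 3.5 + 6 + 7 + 8 + 9 + 10.5 = 47.
Step 3: U_X = R1 - n1(n1+1)/2 = 47 - 8*9/2 = 47 - 36 = 11.
       U_Y = n1*n2 - U_X = 48 - 11 = 37.
Step 4: Ties are present, so use the tie-corrected normal approximation (with continuity correction) for the p-value.
Step 5: p-value = 0.105813; compare to alpha = 0.05. fail to reject H0.

U_X = 11, p = 0.105813, fail to reject H0 at alpha = 0.05.


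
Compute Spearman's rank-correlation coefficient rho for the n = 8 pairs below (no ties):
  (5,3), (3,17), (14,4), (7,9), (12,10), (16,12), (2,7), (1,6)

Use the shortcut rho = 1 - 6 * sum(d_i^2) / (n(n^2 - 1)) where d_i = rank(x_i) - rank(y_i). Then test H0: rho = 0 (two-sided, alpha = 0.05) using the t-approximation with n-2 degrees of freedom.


Step 1: Rank x and y separately (midranks; no ties here).
rank(x): 5->4, 3->3, 14->7, 7->5, 12->6, 16->8, 2->2, 1->1
rank(y): 3->1, 17->8, 4->2, 9->5, 10->6, 12->7, 7->4, 6->3
Step 2: d_i = R_x(i) - R_y(i); compute d_i^2.
  (4-1)^2=9, (3-8)^2=25, (7-2)^2=25, (5-5)^2=0, (6-6)^2=0, (8-7)^2=1, (2-4)^2=4, (1-3)^2=4
sum(d^2) = 68.
Step 3: rho = 1 - 6*68 / (8*(8^2 - 1)) = 1 - 408/504 = 0.190476.
Step 4: Under H0, t = rho * sqrt((n-2)/(1-rho^2)) = 0.4753 ~ t(6).
Step 5: Two-sided p-value from the t-distribution with 6 df = 0.651401.
Step 6: alpha = 0.05. fail to reject H0.

rho = 0.1905, p = 0.651401, fail to reject H0 at alpha = 0.05.


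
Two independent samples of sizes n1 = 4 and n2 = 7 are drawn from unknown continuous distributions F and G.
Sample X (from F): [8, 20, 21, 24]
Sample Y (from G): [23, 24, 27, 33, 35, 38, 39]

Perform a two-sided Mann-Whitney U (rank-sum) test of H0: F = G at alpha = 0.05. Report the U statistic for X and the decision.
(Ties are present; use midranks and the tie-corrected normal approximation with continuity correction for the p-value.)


Step 1: Combine and sort all 11 observations; assign midranks.
sorted (value, group): (8,X), (20,X), (21,X), (23,Y), (24,X), (24,Y), (27,Y), (33,Y), (35,Y), (38,Y), (39,Y)
ranks: 8->1, 20->2, 21->3, 23->4, 24->5.5, 24->5.5, 27->7, 33->8, 35->9, 38->10, 39->11
Step 2: Rank sum for X: R1 = 1 + 2 + 3 + 5.5 = 11.5.
Step 3: U_X = R1 - n1(n1+1)/2 = 11.5 - 4*5/2 = 11.5 - 10 = 1.5.
       U_Y = n1*n2 - U_X = 28 - 1.5 = 26.5.
Step 4: Ties are present, so use the tie-corrected normal approximation (with continuity correction) for the p-value.
Step 5: p-value = 0.023029; compare to alpha = 0.05. reject H0.

U_X = 1.5, p = 0.023029, reject H0 at alpha = 0.05.


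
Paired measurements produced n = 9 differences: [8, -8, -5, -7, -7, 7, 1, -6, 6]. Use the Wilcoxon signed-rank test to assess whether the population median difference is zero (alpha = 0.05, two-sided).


Step 1: Drop any zero differences (none here) and take |d_i|.
|d| = [8, 8, 5, 7, 7, 7, 1, 6, 6]
Step 2: Midrank |d_i| (ties get averaged ranks).
ranks: |8|->8.5, |8|->8.5, |5|->2, |7|->6, |7|->6, |7|->6, |1|->1, |6|->3.5, |6|->3.5
Step 3: Attach original signs; sum ranks with positive sign and with negative sign.
W+ = 8.5 + 6 + 1 + 3.5 = 19
W- = 8.5 + 2 + 6 + 6 + 3.5 = 26
(Check: W+ + W- = 45 should equal n(n+1)/2 = 45.)
Step 4: Test statistic W = min(W+, W-) = 19.
Step 5: Ties in |d|, so use the tie-corrected normal approximation.
        E[W] = n(n+1)/4 = 9*10/4 = 22.5.
        Tie groups: |d|=6 (t=2), |d|=7 (t=3), |d|=8 (t=2); sum(t^3 - t) = 36.
        Var[W] = n(n+1)(2n+1)/24 - sum(t^3-t)/48 = 1710/24 - 36/48 = 70.5.
        z = (W - E[W]) / sqrt(Var[W]) = (19 - 22.5) / 8.3964 = -0.4168.
        Two-sided p = 2*Phi(z) = 0.676793.
Step 6: alpha = 0.05. fail to reject H0.

W+ = 19, W- = 26, W = min = 19, p = 0.676793, fail to reject H0.


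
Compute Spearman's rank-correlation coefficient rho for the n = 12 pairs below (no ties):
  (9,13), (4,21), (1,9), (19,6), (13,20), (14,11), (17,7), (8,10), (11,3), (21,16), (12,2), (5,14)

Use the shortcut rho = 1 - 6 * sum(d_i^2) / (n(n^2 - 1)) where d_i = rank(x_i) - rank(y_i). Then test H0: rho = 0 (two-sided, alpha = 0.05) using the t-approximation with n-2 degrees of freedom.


Step 1: Rank x and y separately (midranks; no ties here).
rank(x): 9->5, 4->2, 1->1, 19->11, 13->8, 14->9, 17->10, 8->4, 11->6, 21->12, 12->7, 5->3
rank(y): 13->8, 21->12, 9->5, 6->3, 20->11, 11->7, 7->4, 10->6, 3->2, 16->10, 2->1, 14->9
Step 2: d_i = R_x(i) - R_y(i); compute d_i^2.
  (5-8)^2=9, (2-12)^2=100, (1-5)^2=16, (11-3)^2=64, (8-11)^2=9, (9-7)^2=4, (10-4)^2=36, (4-6)^2=4, (6-2)^2=16, (12-10)^2=4, (7-1)^2=36, (3-9)^2=36
sum(d^2) = 334.
Step 3: rho = 1 - 6*334 / (12*(12^2 - 1)) = 1 - 2004/1716 = -0.167832.
Step 4: Under H0, t = rho * sqrt((n-2)/(1-rho^2)) = -0.5384 ~ t(10).
Step 5: Two-sided p-value from the t-distribution with 10 df = 0.602099.
Step 6: alpha = 0.05. fail to reject H0.

rho = -0.1678, p = 0.602099, fail to reject H0 at alpha = 0.05.


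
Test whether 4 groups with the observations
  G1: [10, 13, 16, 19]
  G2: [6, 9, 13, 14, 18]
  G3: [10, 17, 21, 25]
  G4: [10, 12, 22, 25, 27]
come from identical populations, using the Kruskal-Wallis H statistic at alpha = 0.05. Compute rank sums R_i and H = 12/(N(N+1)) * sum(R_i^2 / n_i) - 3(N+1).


Step 1: Combine all N = 18 observations and assign midranks.
sorted (value, group, rank): (6,G2,1), (9,G2,2), (10,G1,4), (10,G3,4), (10,G4,4), (12,G4,6), (13,G1,7.5), (13,G2,7.5), (14,G2,9), (16,G1,10), (17,G3,11), (18,G2,12), (19,G1,13), (21,G3,14), (22,G4,15), (25,G3,16.5), (25,G4,16.5), (27,G4,18)
Step 2: Sum ranks within each group.
R_1 = 34.5 (n_1 = 4)
R_2 = 31.5 (n_2 = 5)
R_3 = 45.5 (n_3 = 4)
R_4 = 59.5 (n_4 = 5)
Step 3: H = 12/(N(N+1)) * sum(R_i^2/n_i) - 3(N+1)
     = 12/(18*19) * (34.5^2/4 + 31.5^2/5 + 45.5^2/4 + 59.5^2/5) - 3*19
     = 0.035088 * 1721.62 - 57
     = 3.407895.
Step 4: Ties present; correction factor C = 1 - 36/(18^3 - 18) = 0.993808. Corrected H = 3.407895 / 0.993808 = 3.429128.
Step 5: Under H0, H ~ chi^2(3); p-value = 0.330071.
Step 6: alpha = 0.05. fail to reject H0.

H = 3.4291, df = 3, p = 0.330071, fail to reject H0.


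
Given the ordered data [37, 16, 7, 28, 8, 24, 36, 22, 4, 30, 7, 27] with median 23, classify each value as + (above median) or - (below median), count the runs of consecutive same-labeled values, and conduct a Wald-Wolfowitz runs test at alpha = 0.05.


Step 1: Compute median = 23; label A = above, B = below.
Labels in order: ABBABAABBABA  (n_A = 6, n_B = 6)
Step 2: Count runs R = 9.
Step 3: Under H0 (random ordering), E[R] = 2*n_A*n_B/(n_A+n_B) + 1 = 2*6*6/12 + 1 = 7.0000.
        Var[R] = 2*n_A*n_B*(2*n_A*n_B - n_A - n_B) / ((n_A+n_B)^2 * (n_A+n_B-1)) = 4320/1584 = 2.7273.
        SD[R] = 1.6514.
Step 4: Continuity-corrected z = (R - 0.5 - E[R]) / SD[R] = (9 - 0.5 - 7.0000) / 1.6514 = 0.9083.
Step 5: Two-sided p-value via normal approximation = 2*(1 - Phi(|z|)) = 0.363722.
Step 6: alpha = 0.05. fail to reject H0.

R = 9, z = 0.9083, p = 0.363722, fail to reject H0.


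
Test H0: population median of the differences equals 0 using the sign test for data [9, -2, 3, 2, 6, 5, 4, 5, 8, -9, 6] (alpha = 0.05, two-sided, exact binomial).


Step 1: Discard zero differences. Original n = 11; n_eff = number of nonzero differences = 11.
Nonzero differences (with sign): +9, -2, +3, +2, +6, +5, +4, +5, +8, -9, +6
Step 2: Count signs: positive = 9, negative = 2.
Step 3: Under H0: P(positive) = 0.5, so the number of positives S ~ Bin(11, 0.5).
Step 4: Two-sided exact p-value = sum of Bin(11,0.5) probabilities at or below the observed probability = 0.065430.
Step 5: alpha = 0.05. fail to reject H0.

n_eff = 11, pos = 9, neg = 2, p = 0.065430, fail to reject H0.


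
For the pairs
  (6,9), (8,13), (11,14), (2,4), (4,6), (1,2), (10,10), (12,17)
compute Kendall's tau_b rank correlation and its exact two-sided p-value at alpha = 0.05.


Step 1: Enumerate the 28 unordered pairs (i,j) with i<j and classify each by sign(x_j-x_i) * sign(y_j-y_i).
  (1,2):dx=+2,dy=+4->C; (1,3):dx=+5,dy=+5->C; (1,4):dx=-4,dy=-5->C; (1,5):dx=-2,dy=-3->C
  (1,6):dx=-5,dy=-7->C; (1,7):dx=+4,dy=+1->C; (1,8):dx=+6,dy=+8->C; (2,3):dx=+3,dy=+1->C
  (2,4):dx=-6,dy=-9->C; (2,5):dx=-4,dy=-7->C; (2,6):dx=-7,dy=-11->C; (2,7):dx=+2,dy=-3->D
  (2,8):dx=+4,dy=+4->C; (3,4):dx=-9,dy=-10->C; (3,5):dx=-7,dy=-8->C; (3,6):dx=-10,dy=-12->C
  (3,7):dx=-1,dy=-4->C; (3,8):dx=+1,dy=+3->C; (4,5):dx=+2,dy=+2->C; (4,6):dx=-1,dy=-2->C
  (4,7):dx=+8,dy=+6->C; (4,8):dx=+10,dy=+13->C; (5,6):dx=-3,dy=-4->C; (5,7):dx=+6,dy=+4->C
  (5,8):dx=+8,dy=+11->C; (6,7):dx=+9,dy=+8->C; (6,8):dx=+11,dy=+15->C; (7,8):dx=+2,dy=+7->C
Step 2: C = 27, D = 1, total pairs = 28.
Step 3: tau = (C - D)/(n(n-1)/2) = (27 - 1)/28 = 0.928571.
Step 4: Exact two-sided p-value (enumerate n! = 40320 permutations of y under H0): p = 0.000397.
Step 5: alpha = 0.05. reject H0.

tau_b = 0.9286 (C=27, D=1), p = 0.000397, reject H0.


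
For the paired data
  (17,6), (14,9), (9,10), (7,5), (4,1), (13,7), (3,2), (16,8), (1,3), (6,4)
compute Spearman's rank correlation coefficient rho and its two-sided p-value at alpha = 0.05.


Step 1: Rank x and y separately (midranks; no ties here).
rank(x): 17->10, 14->8, 9->6, 7->5, 4->3, 13->7, 3->2, 16->9, 1->1, 6->4
rank(y): 6->6, 9->9, 10->10, 5->5, 1->1, 7->7, 2->2, 8->8, 3->3, 4->4
Step 2: d_i = R_x(i) - R_y(i); compute d_i^2.
  (10-6)^2=16, (8-9)^2=1, (6-10)^2=16, (5-5)^2=0, (3-1)^2=4, (7-7)^2=0, (2-2)^2=0, (9-8)^2=1, (1-3)^2=4, (4-4)^2=0
sum(d^2) = 42.
Step 3: rho = 1 - 6*42 / (10*(10^2 - 1)) = 1 - 252/990 = 0.745455.
Step 4: Under H0, t = rho * sqrt((n-2)/(1-rho^2)) = 3.1632 ~ t(8).
Step 5: Two-sided p-value from the t-distribution with 8 df = 0.013330.
Step 6: alpha = 0.05. reject H0.

rho = 0.7455, p = 0.013330, reject H0 at alpha = 0.05.


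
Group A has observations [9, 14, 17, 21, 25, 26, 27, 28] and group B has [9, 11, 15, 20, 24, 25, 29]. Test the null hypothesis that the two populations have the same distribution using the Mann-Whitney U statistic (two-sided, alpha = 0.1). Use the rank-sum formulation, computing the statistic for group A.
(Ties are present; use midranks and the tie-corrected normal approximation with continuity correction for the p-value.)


Step 1: Combine and sort all 15 observations; assign midranks.
sorted (value, group): (9,X), (9,Y), (11,Y), (14,X), (15,Y), (17,X), (20,Y), (21,X), (24,Y), (25,X), (25,Y), (26,X), (27,X), (28,X), (29,Y)
ranks: 9->1.5, 9->1.5, 11->3, 14->4, 15->5, 17->6, 20->7, 21->8, 24->9, 25->10.5, 25->10.5, 26->12, 27->13, 28->14, 29->15
Step 2: Rank sum for X: R1 = 1.5 + 4 + 6 + 8 + 10.5 + 12 + 13 + 14 = 69.
Step 3: U_X = R1 - n1(n1+1)/2 = 69 - 8*9/2 = 69 - 36 = 33.
       U_Y = n1*n2 - U_X = 56 - 33 = 23.
Step 4: Ties are present, so use the tie-corrected normal approximation (with continuity correction) for the p-value.
Step 5: p-value = 0.601875; compare to alpha = 0.1. fail to reject H0.

U_X = 33, p = 0.601875, fail to reject H0 at alpha = 0.1.


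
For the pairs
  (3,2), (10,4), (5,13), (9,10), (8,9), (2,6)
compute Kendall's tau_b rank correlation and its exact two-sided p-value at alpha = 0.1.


Step 1: Enumerate the 15 unordered pairs (i,j) with i<j and classify each by sign(x_j-x_i) * sign(y_j-y_i).
  (1,2):dx=+7,dy=+2->C; (1,3):dx=+2,dy=+11->C; (1,4):dx=+6,dy=+8->C; (1,5):dx=+5,dy=+7->C
  (1,6):dx=-1,dy=+4->D; (2,3):dx=-5,dy=+9->D; (2,4):dx=-1,dy=+6->D; (2,5):dx=-2,dy=+5->D
  (2,6):dx=-8,dy=+2->D; (3,4):dx=+4,dy=-3->D; (3,5):dx=+3,dy=-4->D; (3,6):dx=-3,dy=-7->C
  (4,5):dx=-1,dy=-1->C; (4,6):dx=-7,dy=-4->C; (5,6):dx=-6,dy=-3->C
Step 2: C = 8, D = 7, total pairs = 15.
Step 3: tau = (C - D)/(n(n-1)/2) = (8 - 7)/15 = 0.066667.
Step 4: Exact two-sided p-value (enumerate n! = 720 permutations of y under H0): p = 1.000000.
Step 5: alpha = 0.1. fail to reject H0.

tau_b = 0.0667 (C=8, D=7), p = 1.000000, fail to reject H0.


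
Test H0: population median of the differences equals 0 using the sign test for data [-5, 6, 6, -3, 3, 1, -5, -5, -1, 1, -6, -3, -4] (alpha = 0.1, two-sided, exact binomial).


Step 1: Discard zero differences. Original n = 13; n_eff = number of nonzero differences = 13.
Nonzero differences (with sign): -5, +6, +6, -3, +3, +1, -5, -5, -1, +1, -6, -3, -4
Step 2: Count signs: positive = 5, negative = 8.
Step 3: Under H0: P(positive) = 0.5, so the number of positives S ~ Bin(13, 0.5).
Step 4: Two-sided exact p-value = sum of Bin(13,0.5) probabilities at or below the observed probability = 0.581055.
Step 5: alpha = 0.1. fail to reject H0.

n_eff = 13, pos = 5, neg = 8, p = 0.581055, fail to reject H0.


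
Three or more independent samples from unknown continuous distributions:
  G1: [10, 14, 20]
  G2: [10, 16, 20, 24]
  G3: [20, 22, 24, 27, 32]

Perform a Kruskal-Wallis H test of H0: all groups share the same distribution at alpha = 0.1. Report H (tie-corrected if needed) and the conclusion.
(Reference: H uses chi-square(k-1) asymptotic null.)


Step 1: Combine all N = 12 observations and assign midranks.
sorted (value, group, rank): (10,G1,1.5), (10,G2,1.5), (14,G1,3), (16,G2,4), (20,G1,6), (20,G2,6), (20,G3,6), (22,G3,8), (24,G2,9.5), (24,G3,9.5), (27,G3,11), (32,G3,12)
Step 2: Sum ranks within each group.
R_1 = 10.5 (n_1 = 3)
R_2 = 21 (n_2 = 4)
R_3 = 46.5 (n_3 = 5)
Step 3: H = 12/(N(N+1)) * sum(R_i^2/n_i) - 3(N+1)
     = 12/(12*13) * (10.5^2/3 + 21^2/4 + 46.5^2/5) - 3*13
     = 0.076923 * 579.45 - 39
     = 5.573077.
Step 4: Ties present; correction factor C = 1 - 36/(12^3 - 12) = 0.979021. Corrected H = 5.573077 / 0.979021 = 5.692500.
Step 5: Under H0, H ~ chi^2(2); p-value = 0.058062.
Step 6: alpha = 0.1. reject H0.

H = 5.6925, df = 2, p = 0.058062, reject H0.


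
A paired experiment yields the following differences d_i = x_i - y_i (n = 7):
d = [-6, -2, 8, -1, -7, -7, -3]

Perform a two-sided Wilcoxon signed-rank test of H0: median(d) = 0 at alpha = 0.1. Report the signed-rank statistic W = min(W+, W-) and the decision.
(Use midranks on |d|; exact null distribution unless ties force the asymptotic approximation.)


Step 1: Drop any zero differences (none here) and take |d_i|.
|d| = [6, 2, 8, 1, 7, 7, 3]
Step 2: Midrank |d_i| (ties get averaged ranks).
ranks: |6|->4, |2|->2, |8|->7, |1|->1, |7|->5.5, |7|->5.5, |3|->3
Step 3: Attach original signs; sum ranks with positive sign and with negative sign.
W+ = 7 = 7
W- = 4 + 2 + 1 + 5.5 + 5.5 + 3 = 21
(Check: W+ + W- = 28 should equal n(n+1)/2 = 28.)
Step 4: Test statistic W = min(W+, W-) = 7.
Step 5: Ties in |d|, so use the tie-corrected normal approximation.
        E[W] = n(n+1)/4 = 7*8/4 = 14.
        Tie groups: |d|=7 (t=2); sum(t^3 - t) = 6.
        Var[W] = n(n+1)(2n+1)/24 - sum(t^3-t)/48 = 840/24 - 6/48 = 34.875.
        z = (W - E[W]) / sqrt(Var[W]) = (7 - 14) / 5.9055 = -1.1853.
        Two-sided p = 2*Phi(z) = 0.235885.
Step 6: alpha = 0.1. fail to reject H0.

W+ = 7, W- = 21, W = min = 7, p = 0.235885, fail to reject H0.


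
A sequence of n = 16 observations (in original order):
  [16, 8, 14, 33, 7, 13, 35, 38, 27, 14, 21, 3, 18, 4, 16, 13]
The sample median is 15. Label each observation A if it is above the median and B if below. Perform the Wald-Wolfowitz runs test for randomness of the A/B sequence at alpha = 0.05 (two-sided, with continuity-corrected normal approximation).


Step 1: Compute median = 15; label A = above, B = below.
Labels in order: ABBABBAAABABABAB  (n_A = 8, n_B = 8)
Step 2: Count runs R = 12.
Step 3: Under H0 (random ordering), E[R] = 2*n_A*n_B/(n_A+n_B) + 1 = 2*8*8/16 + 1 = 9.0000.
        Var[R] = 2*n_A*n_B*(2*n_A*n_B - n_A - n_B) / ((n_A+n_B)^2 * (n_A+n_B-1)) = 14336/3840 = 3.7333.
        SD[R] = 1.9322.
Step 4: Continuity-corrected z = (R - 0.5 - E[R]) / SD[R] = (12 - 0.5 - 9.0000) / 1.9322 = 1.2939.
Step 5: Two-sided p-value via normal approximation = 2*(1 - Phi(|z|)) = 0.195709.
Step 6: alpha = 0.05. fail to reject H0.

R = 12, z = 1.2939, p = 0.195709, fail to reject H0.


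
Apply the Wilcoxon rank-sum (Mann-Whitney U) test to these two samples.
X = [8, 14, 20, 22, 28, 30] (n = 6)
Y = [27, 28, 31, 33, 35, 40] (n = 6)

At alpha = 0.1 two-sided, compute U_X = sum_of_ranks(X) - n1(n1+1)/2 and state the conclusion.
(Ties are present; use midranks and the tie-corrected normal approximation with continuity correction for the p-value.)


Step 1: Combine and sort all 12 observations; assign midranks.
sorted (value, group): (8,X), (14,X), (20,X), (22,X), (27,Y), (28,X), (28,Y), (30,X), (31,Y), (33,Y), (35,Y), (40,Y)
ranks: 8->1, 14->2, 20->3, 22->4, 27->5, 28->6.5, 28->6.5, 30->8, 31->9, 33->10, 35->11, 40->12
Step 2: Rank sum for X: R1 = 1 + 2 + 3 + 4 + 6.5 + 8 = 24.5.
Step 3: U_X = R1 - n1(n1+1)/2 = 24.5 - 6*7/2 = 24.5 - 21 = 3.5.
       U_Y = n1*n2 - U_X = 36 - 3.5 = 32.5.
Step 4: Ties are present, so use the tie-corrected normal approximation (with continuity correction) for the p-value.
Step 5: p-value = 0.024722; compare to alpha = 0.1. reject H0.

U_X = 3.5, p = 0.024722, reject H0 at alpha = 0.1.


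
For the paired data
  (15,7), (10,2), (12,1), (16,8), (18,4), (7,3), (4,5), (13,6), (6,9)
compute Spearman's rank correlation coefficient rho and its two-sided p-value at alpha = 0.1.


Step 1: Rank x and y separately (midranks; no ties here).
rank(x): 15->7, 10->4, 12->5, 16->8, 18->9, 7->3, 4->1, 13->6, 6->2
rank(y): 7->7, 2->2, 1->1, 8->8, 4->4, 3->3, 5->5, 6->6, 9->9
Step 2: d_i = R_x(i) - R_y(i); compute d_i^2.
  (7-7)^2=0, (4-2)^2=4, (5-1)^2=16, (8-8)^2=0, (9-4)^2=25, (3-3)^2=0, (1-5)^2=16, (6-6)^2=0, (2-9)^2=49
sum(d^2) = 110.
Step 3: rho = 1 - 6*110 / (9*(9^2 - 1)) = 1 - 660/720 = 0.083333.
Step 4: Under H0, t = rho * sqrt((n-2)/(1-rho^2)) = 0.2212 ~ t(7).
Step 5: Two-sided p-value from the t-distribution with 7 df = 0.831214.
Step 6: alpha = 0.1. fail to reject H0.

rho = 0.0833, p = 0.831214, fail to reject H0 at alpha = 0.1.


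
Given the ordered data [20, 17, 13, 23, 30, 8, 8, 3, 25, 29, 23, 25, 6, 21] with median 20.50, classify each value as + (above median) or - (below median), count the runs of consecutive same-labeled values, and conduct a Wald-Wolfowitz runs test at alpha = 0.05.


Step 1: Compute median = 20.50; label A = above, B = below.
Labels in order: BBBAABBBAAAABA  (n_A = 7, n_B = 7)
Step 2: Count runs R = 6.
Step 3: Under H0 (random ordering), E[R] = 2*n_A*n_B/(n_A+n_B) + 1 = 2*7*7/14 + 1 = 8.0000.
        Var[R] = 2*n_A*n_B*(2*n_A*n_B - n_A - n_B) / ((n_A+n_B)^2 * (n_A+n_B-1)) = 8232/2548 = 3.2308.
        SD[R] = 1.7974.
Step 4: Continuity-corrected z = (R + 0.5 - E[R]) / SD[R] = (6 + 0.5 - 8.0000) / 1.7974 = -0.8345.
Step 5: Two-sided p-value via normal approximation = 2*(1 - Phi(|z|)) = 0.403986.
Step 6: alpha = 0.05. fail to reject H0.

R = 6, z = -0.8345, p = 0.403986, fail to reject H0.


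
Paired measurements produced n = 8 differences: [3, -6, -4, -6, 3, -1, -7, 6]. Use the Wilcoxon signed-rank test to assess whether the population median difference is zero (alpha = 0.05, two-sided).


Step 1: Drop any zero differences (none here) and take |d_i|.
|d| = [3, 6, 4, 6, 3, 1, 7, 6]
Step 2: Midrank |d_i| (ties get averaged ranks).
ranks: |3|->2.5, |6|->6, |4|->4, |6|->6, |3|->2.5, |1|->1, |7|->8, |6|->6
Step 3: Attach original signs; sum ranks with positive sign and with negative sign.
W+ = 2.5 + 2.5 + 6 = 11
W- = 6 + 4 + 6 + 1 + 8 = 25
(Check: W+ + W- = 36 should equal n(n+1)/2 = 36.)
Step 4: Test statistic W = min(W+, W-) = 11.
Step 5: Ties in |d|, so use the tie-corrected normal approximation.
        E[W] = n(n+1)/4 = 8*9/4 = 18.
        Tie groups: |d|=3 (t=2), |d|=6 (t=3); sum(t^3 - t) = 30.
        Var[W] = n(n+1)(2n+1)/24 - sum(t^3-t)/48 = 1224/24 - 30/48 = 50.375.
        z = (W - E[W]) / sqrt(Var[W]) = (11 - 18) / 7.0975 = -0.9863.
        Two-sided p = 2*Phi(z) = 0.324007.
Step 6: alpha = 0.05. fail to reject H0.

W+ = 11, W- = 25, W = min = 11, p = 0.324007, fail to reject H0.


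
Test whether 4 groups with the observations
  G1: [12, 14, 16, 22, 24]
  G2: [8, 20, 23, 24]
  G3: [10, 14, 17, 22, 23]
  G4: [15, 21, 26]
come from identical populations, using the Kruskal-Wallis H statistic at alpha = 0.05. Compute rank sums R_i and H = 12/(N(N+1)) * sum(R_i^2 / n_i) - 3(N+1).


Step 1: Combine all N = 17 observations and assign midranks.
sorted (value, group, rank): (8,G2,1), (10,G3,2), (12,G1,3), (14,G1,4.5), (14,G3,4.5), (15,G4,6), (16,G1,7), (17,G3,8), (20,G2,9), (21,G4,10), (22,G1,11.5), (22,G3,11.5), (23,G2,13.5), (23,G3,13.5), (24,G1,15.5), (24,G2,15.5), (26,G4,17)
Step 2: Sum ranks within each group.
R_1 = 41.5 (n_1 = 5)
R_2 = 39 (n_2 = 4)
R_3 = 39.5 (n_3 = 5)
R_4 = 33 (n_4 = 3)
Step 3: H = 12/(N(N+1)) * sum(R_i^2/n_i) - 3(N+1)
     = 12/(17*18) * (41.5^2/5 + 39^2/4 + 39.5^2/5 + 33^2/3) - 3*18
     = 0.039216 * 1399.75 - 54
     = 0.892157.
Step 4: Ties present; correction factor C = 1 - 24/(17^3 - 17) = 0.995098. Corrected H = 0.892157 / 0.995098 = 0.896552.
Step 5: Under H0, H ~ chi^2(3); p-value = 0.826260.
Step 6: alpha = 0.05. fail to reject H0.

H = 0.8966, df = 3, p = 0.826260, fail to reject H0.


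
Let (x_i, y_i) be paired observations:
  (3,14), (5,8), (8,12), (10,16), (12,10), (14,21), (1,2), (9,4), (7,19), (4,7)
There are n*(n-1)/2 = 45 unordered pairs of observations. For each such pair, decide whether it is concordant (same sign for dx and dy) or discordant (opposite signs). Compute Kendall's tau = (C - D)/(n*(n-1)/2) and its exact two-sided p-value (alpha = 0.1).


Step 1: Enumerate the 45 unordered pairs (i,j) with i<j and classify each by sign(x_j-x_i) * sign(y_j-y_i).
  (1,2):dx=+2,dy=-6->D; (1,3):dx=+5,dy=-2->D; (1,4):dx=+7,dy=+2->C; (1,5):dx=+9,dy=-4->D
  (1,6):dx=+11,dy=+7->C; (1,7):dx=-2,dy=-12->C; (1,8):dx=+6,dy=-10->D; (1,9):dx=+4,dy=+5->C
  (1,10):dx=+1,dy=-7->D; (2,3):dx=+3,dy=+4->C; (2,4):dx=+5,dy=+8->C; (2,5):dx=+7,dy=+2->C
  (2,6):dx=+9,dy=+13->C; (2,7):dx=-4,dy=-6->C; (2,8):dx=+4,dy=-4->D; (2,9):dx=+2,dy=+11->C
  (2,10):dx=-1,dy=-1->C; (3,4):dx=+2,dy=+4->C; (3,5):dx=+4,dy=-2->D; (3,6):dx=+6,dy=+9->C
  (3,7):dx=-7,dy=-10->C; (3,8):dx=+1,dy=-8->D; (3,9):dx=-1,dy=+7->D; (3,10):dx=-4,dy=-5->C
  (4,5):dx=+2,dy=-6->D; (4,6):dx=+4,dy=+5->C; (4,7):dx=-9,dy=-14->C; (4,8):dx=-1,dy=-12->C
  (4,9):dx=-3,dy=+3->D; (4,10):dx=-6,dy=-9->C; (5,6):dx=+2,dy=+11->C; (5,7):dx=-11,dy=-8->C
  (5,8):dx=-3,dy=-6->C; (5,9):dx=-5,dy=+9->D; (5,10):dx=-8,dy=-3->C; (6,7):dx=-13,dy=-19->C
  (6,8):dx=-5,dy=-17->C; (6,9):dx=-7,dy=-2->C; (6,10):dx=-10,dy=-14->C; (7,8):dx=+8,dy=+2->C
  (7,9):dx=+6,dy=+17->C; (7,10):dx=+3,dy=+5->C; (8,9):dx=-2,dy=+15->D; (8,10):dx=-5,dy=+3->D
  (9,10):dx=-3,dy=-12->C
Step 2: C = 31, D = 14, total pairs = 45.
Step 3: tau = (C - D)/(n(n-1)/2) = (31 - 14)/45 = 0.377778.
Step 4: Exact two-sided p-value (enumerate n! = 3628800 permutations of y under H0): p = 0.155742.
Step 5: alpha = 0.1. fail to reject H0.

tau_b = 0.3778 (C=31, D=14), p = 0.155742, fail to reject H0.
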